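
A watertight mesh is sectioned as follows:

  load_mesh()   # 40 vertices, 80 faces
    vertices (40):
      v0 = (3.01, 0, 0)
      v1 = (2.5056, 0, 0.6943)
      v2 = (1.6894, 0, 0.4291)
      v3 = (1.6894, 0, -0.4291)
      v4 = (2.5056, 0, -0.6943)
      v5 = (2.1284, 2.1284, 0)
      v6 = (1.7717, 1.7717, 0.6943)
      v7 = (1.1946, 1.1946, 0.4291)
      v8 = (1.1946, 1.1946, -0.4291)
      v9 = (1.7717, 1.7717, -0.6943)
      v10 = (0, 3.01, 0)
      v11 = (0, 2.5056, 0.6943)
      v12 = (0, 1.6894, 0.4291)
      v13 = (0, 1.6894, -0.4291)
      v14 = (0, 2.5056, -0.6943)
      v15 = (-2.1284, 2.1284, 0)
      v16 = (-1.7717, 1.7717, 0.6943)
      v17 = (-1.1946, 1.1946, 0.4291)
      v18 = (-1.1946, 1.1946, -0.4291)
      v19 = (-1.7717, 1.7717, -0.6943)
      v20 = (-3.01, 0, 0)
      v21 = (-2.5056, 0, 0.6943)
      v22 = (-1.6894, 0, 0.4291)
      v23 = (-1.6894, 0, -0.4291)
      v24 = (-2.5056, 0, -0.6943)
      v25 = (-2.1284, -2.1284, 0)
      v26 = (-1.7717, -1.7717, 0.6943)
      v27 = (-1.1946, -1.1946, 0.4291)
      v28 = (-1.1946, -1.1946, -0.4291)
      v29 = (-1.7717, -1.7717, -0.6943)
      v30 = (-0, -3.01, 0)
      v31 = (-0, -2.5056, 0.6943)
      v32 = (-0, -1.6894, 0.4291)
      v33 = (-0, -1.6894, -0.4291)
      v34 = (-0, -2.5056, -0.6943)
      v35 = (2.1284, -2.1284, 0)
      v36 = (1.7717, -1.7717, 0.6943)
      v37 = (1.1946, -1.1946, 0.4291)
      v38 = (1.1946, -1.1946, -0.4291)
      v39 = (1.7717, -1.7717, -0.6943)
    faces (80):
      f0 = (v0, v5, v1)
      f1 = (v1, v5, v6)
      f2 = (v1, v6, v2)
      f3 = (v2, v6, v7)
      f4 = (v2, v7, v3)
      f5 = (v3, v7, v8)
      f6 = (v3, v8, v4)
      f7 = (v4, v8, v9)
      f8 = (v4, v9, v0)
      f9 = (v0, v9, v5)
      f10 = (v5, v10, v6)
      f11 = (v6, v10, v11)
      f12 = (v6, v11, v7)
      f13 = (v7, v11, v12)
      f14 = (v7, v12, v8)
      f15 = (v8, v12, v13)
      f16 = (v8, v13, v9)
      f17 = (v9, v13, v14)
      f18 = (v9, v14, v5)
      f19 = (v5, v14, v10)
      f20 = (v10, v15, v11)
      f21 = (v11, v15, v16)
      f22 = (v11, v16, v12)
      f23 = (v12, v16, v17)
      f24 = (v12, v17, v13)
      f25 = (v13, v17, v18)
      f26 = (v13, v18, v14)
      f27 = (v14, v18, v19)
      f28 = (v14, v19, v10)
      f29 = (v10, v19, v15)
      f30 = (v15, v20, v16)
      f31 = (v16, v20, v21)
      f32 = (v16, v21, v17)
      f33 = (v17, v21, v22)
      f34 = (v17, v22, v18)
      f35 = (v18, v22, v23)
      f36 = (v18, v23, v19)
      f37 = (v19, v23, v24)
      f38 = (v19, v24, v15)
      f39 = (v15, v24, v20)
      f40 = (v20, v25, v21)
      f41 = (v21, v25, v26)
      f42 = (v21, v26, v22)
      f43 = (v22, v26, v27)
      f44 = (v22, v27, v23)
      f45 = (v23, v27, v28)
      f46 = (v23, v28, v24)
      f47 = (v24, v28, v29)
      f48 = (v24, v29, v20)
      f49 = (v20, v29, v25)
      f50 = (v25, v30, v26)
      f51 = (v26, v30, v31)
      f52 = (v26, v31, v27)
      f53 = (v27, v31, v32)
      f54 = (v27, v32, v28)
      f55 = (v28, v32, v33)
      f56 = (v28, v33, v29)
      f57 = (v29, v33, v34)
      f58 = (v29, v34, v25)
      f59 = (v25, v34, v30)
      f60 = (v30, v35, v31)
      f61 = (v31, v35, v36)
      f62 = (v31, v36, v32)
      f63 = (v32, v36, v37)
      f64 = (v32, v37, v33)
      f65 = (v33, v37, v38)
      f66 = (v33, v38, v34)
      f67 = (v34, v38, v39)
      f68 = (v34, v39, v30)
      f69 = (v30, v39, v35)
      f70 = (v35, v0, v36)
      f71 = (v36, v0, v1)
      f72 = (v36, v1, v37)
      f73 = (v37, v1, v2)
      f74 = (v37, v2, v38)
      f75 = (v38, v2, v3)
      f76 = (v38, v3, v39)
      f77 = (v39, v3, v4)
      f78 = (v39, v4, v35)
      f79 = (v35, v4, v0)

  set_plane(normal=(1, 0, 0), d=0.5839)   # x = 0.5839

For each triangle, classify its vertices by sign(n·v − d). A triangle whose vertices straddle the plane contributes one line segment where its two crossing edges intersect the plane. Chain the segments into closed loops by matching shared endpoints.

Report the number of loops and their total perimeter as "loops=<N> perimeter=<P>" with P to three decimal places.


loops=2 perimeter=8.582

Straddling triangles (20 of 80):
  (v5,v10,v6) [+-+] → (0.5839, 2.76814, 0)–(0.5839, 2.60189, 0.228821)  len=0.2828
  (v6,v10,v11) [+--] → (0.5839, 2.60189, 0.228821)–(0.5839, 2.26373, 0.6943)  len=0.5753
  (v6,v11,v7) [+-+] → (0.5839, 2.26373, 0.6943)–(0.5839, 1.86481, 0.564675)  len=0.4195
  (v7,v11,v12) [+--] → (0.5839, 1.86481, 0.564675)–(0.5839, 1.44755, 0.4291)  len=0.4387
  (v7,v12,v8) [+-+] → (0.5839, 1.44755, 0.4291)–(0.5839, 1.44755, 0.00962655)  len=0.4195
  (v8,v12,v13) [+--] → (0.5839, 1.44755, 0.00962655)–(0.5839, 1.44755, -0.4291)  len=0.4387
  (v8,v13,v9) [+-+] → (0.5839, 1.44755, -0.4291)–(0.5839, 1.71652, -0.516502)  len=0.2828
  (v9,v13,v14) [+--] → (0.5839, 1.71652, -0.516502)–(0.5839, 2.26373, -0.6943)  len=0.5754
  (v9,v14,v5) [+-+] → (0.5839, 2.26373, -0.6943)–(0.5839, 2.40212, -0.503827)  len=0.2354
  (v5,v14,v10) [+--] → (0.5839, 2.40212, -0.503827)–(0.5839, 2.76814, 0)  len=0.6227
  (v30,v35,v31) [-+-] → (0.5839, -2.76814, 0)–(0.5839, -2.40212, 0.503827)  len=0.6227
  (v31,v35,v36) [-++] → (0.5839, -2.40212, 0.503827)–(0.5839, -2.26373, 0.6943)  len=0.2354
  (v31,v36,v32) [-+-] → (0.5839, -2.26373, 0.6943)–(0.5839, -1.71652, 0.516502)  len=0.5754
  (v32,v36,v37) [-++] → (0.5839, -1.71652, 0.516502)–(0.5839, -1.44755, 0.4291)  len=0.2828
  (v32,v37,v33) [-+-] → (0.5839, -1.44755, 0.4291)–(0.5839, -1.44755, -0.00962655)  len=0.4387
  (v33,v37,v38) [-++] → (0.5839, -1.44755, -0.00962655)–(0.5839, -1.44755, -0.4291)  len=0.4195
  (v33,v38,v34) [-+-] → (0.5839, -1.44755, -0.4291)–(0.5839, -1.86481, -0.564675)  len=0.4387
  (v34,v38,v39) [-++] → (0.5839, -1.86481, -0.564675)–(0.5839, -2.26373, -0.6943)  len=0.4195
  (v34,v39,v30) [-+-] → (0.5839, -2.26373, -0.6943)–(0.5839, -2.60189, -0.228821)  len=0.5753
  (v30,v39,v35) [-++] → (0.5839, -2.60189, -0.228821)–(0.5839, -2.76814, 0)  len=0.2828

Chained into 2 loop(s):
  loop 1: 10 segments, perimeter = 4.2909
  loop 2: 10 segments, perimeter = 4.2909
Total perimeter = 8.582


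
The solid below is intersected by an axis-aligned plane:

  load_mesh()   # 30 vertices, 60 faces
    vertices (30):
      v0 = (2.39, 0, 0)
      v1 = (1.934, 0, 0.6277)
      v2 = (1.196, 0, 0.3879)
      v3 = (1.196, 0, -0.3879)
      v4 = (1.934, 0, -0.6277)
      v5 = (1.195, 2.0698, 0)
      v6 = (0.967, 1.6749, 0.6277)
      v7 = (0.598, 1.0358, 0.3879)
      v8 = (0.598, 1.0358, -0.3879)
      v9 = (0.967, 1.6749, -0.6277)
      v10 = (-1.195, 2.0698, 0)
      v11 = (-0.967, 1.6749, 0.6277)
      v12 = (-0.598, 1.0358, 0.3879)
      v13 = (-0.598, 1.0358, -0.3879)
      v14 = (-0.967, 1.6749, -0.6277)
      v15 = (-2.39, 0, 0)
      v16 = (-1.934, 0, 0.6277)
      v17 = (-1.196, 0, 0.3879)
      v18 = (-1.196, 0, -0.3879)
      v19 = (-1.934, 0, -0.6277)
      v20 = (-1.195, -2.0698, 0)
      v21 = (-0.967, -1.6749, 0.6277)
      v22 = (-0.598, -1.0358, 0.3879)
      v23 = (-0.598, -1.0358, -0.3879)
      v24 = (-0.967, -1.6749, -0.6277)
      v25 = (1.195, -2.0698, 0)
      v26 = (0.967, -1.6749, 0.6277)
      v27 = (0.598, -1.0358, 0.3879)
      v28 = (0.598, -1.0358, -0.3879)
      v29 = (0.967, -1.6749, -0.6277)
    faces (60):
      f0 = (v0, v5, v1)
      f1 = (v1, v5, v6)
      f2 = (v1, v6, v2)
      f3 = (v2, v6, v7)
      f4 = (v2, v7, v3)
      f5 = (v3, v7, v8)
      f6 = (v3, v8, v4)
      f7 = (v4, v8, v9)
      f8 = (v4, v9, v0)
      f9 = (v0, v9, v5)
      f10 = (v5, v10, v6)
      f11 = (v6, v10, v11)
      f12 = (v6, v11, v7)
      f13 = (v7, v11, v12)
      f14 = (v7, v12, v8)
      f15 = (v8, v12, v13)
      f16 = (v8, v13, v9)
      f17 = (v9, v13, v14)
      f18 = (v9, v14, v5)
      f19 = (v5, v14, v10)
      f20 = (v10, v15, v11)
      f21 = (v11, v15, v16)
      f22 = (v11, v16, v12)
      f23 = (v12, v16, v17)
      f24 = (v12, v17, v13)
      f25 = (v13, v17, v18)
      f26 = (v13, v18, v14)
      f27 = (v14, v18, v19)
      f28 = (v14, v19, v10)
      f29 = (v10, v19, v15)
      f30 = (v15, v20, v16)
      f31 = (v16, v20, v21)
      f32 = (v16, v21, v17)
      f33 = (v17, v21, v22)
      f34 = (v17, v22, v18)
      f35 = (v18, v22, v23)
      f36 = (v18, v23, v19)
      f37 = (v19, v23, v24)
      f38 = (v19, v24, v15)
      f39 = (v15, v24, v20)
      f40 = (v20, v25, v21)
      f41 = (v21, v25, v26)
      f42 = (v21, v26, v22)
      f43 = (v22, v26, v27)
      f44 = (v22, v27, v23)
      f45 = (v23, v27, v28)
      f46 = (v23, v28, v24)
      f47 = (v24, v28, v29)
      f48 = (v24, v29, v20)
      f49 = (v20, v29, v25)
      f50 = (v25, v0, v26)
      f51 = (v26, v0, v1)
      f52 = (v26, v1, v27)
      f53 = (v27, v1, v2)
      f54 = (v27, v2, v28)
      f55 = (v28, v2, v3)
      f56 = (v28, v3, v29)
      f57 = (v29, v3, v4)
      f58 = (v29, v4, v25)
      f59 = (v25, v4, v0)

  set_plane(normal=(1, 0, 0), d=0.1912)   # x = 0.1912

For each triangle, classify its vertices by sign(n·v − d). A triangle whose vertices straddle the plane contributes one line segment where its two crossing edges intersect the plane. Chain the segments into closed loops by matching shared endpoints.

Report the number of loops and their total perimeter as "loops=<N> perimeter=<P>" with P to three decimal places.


Straddling triangles (20 of 60):
  (v5,v10,v6) [+-+] → (0.1912, 2.0698, 0)–(0.1912, 1.8166, 0.40246)  len=0.4755
  (v6,v10,v11) [+--] → (0.1912, 1.8166, 0.40246)–(0.1912, 1.6749, 0.6277)  len=0.2661
  (v6,v11,v7) [+-+] → (0.1912, 1.6749, 0.6277)–(0.1912, 1.20193, 0.450233)  len=0.5052
  (v7,v11,v12) [+--] → (0.1912, 1.20193, 0.450233)–(0.1912, 1.0358, 0.3879)  len=0.1774
  (v7,v12,v8) [+-+] → (0.1912, 1.0358, 0.3879)–(0.1912, 1.0358, -0.124024)  len=0.5119
  (v8,v12,v13) [+--] → (0.1912, 1.0358, -0.124024)–(0.1912, 1.0358, -0.3879)  len=0.2639
  (v8,v13,v9) [+-+] → (0.1912, 1.0358, -0.3879)–(0.1912, 1.35809, -0.508827)  len=0.3442
  (v9,v13,v14) [+--] → (0.1912, 1.35809, -0.508827)–(0.1912, 1.6749, -0.6277)  len=0.3384
  (v9,v14,v5) [+-+] → (0.1912, 1.6749, -0.6277)–(0.1912, 1.88645, -0.291436)  len=0.3973
  (v5,v14,v10) [+--] → (0.1912, 1.88645, -0.291436)–(0.1912, 2.0698, 0)  len=0.3443
  (v20,v25,v21) [-+-] → (0.1912, -2.0698, 0)–(0.1912, -1.88645, 0.291436)  len=0.3443
  (v21,v25,v26) [-++] → (0.1912, -1.88645, 0.291436)–(0.1912, -1.6749, 0.6277)  len=0.3973
  (v21,v26,v22) [-+-] → (0.1912, -1.6749, 0.6277)–(0.1912, -1.35809, 0.508827)  len=0.3384
  (v22,v26,v27) [-++] → (0.1912, -1.35809, 0.508827)–(0.1912, -1.0358, 0.3879)  len=0.3442
  (v22,v27,v23) [-+-] → (0.1912, -1.0358, 0.3879)–(0.1912, -1.0358, 0.124024)  len=0.2639
  (v23,v27,v28) [-++] → (0.1912, -1.0358, 0.124024)–(0.1912, -1.0358, -0.3879)  len=0.5119
  (v23,v28,v24) [-+-] → (0.1912, -1.0358, -0.3879)–(0.1912, -1.20193, -0.450233)  len=0.1774
  (v24,v28,v29) [-++] → (0.1912, -1.20193, -0.450233)–(0.1912, -1.6749, -0.6277)  len=0.5052
  (v24,v29,v20) [-+-] → (0.1912, -1.6749, -0.6277)–(0.1912, -1.8166, -0.40246)  len=0.2661
  (v20,v29,v25) [-++] → (0.1912, -1.8166, -0.40246)–(0.1912, -2.0698, 0)  len=0.4755

Chained into 2 loop(s):
  loop 1: 10 segments, perimeter = 3.6242
  loop 2: 10 segments, perimeter = 3.6242
Total perimeter = 7.248

loops=2 perimeter=7.248


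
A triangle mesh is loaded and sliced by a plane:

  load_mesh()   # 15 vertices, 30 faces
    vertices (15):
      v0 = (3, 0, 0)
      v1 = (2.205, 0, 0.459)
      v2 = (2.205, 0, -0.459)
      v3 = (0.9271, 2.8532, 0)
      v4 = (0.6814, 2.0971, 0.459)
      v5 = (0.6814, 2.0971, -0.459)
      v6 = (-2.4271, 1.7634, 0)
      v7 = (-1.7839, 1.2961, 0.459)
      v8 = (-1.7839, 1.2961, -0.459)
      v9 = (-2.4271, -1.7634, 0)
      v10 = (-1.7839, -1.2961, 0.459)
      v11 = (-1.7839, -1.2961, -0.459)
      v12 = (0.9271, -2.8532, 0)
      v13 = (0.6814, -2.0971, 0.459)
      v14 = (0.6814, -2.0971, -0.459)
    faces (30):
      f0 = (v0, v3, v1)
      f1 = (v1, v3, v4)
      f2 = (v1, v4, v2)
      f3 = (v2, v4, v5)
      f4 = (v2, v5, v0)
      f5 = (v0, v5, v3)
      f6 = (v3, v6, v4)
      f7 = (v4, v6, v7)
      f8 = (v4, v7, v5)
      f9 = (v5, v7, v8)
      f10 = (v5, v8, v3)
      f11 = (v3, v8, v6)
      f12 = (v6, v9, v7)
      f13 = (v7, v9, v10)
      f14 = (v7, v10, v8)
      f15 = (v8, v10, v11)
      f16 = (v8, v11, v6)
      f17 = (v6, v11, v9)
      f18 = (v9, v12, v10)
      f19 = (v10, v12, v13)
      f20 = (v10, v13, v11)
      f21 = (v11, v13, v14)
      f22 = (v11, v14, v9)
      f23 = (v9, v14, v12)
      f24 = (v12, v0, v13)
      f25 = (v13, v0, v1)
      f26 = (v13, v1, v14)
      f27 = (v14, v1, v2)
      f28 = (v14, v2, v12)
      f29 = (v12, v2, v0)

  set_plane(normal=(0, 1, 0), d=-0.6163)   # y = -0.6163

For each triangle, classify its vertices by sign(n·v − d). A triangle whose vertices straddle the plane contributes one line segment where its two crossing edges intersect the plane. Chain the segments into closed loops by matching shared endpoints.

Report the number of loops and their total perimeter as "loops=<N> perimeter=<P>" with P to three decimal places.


loops=2 perimeter=5.252

Straddling triangles (12 of 30):
  (v6,v9,v7) [+-+] → (-2.4271, -0.6163, 0)–(-2.18594, -0.6163, 0.172093)  len=0.2963
  (v7,v9,v10) [+--] → (-2.18594, -0.6163, 0.172093)–(-1.7839, -0.6163, 0.459)  len=0.4939
  (v7,v10,v8) [+-+] → (-1.7839, -0.6163, 0.459)–(-1.7839, -0.6163, 0.218256)  len=0.2407
  (v8,v10,v11) [+--] → (-1.7839, -0.6163, 0.218256)–(-1.7839, -0.6163, -0.459)  len=0.6773
  (v8,v11,v6) [+-+] → (-1.7839, -0.6163, -0.459)–(-1.92681, -0.6163, -0.357013)  len=0.1756
  (v6,v11,v9) [+--] → (-1.92681, -0.6163, -0.357013)–(-2.4271, -0.6163, 0)  len=0.6146
  (v12,v0,v13) [-+-] → (2.55225, -0.6163, 0)–(2.31861, -0.6163, 0.134892)  len=0.2698
  (v13,v0,v1) [-++] → (2.31861, -0.6163, 0.134892)–(1.75724, -0.6163, 0.459)  len=0.6482
  (v13,v1,v14) [-+-] → (1.75724, -0.6163, 0.459)–(1.75724, -0.6163, 0.189216)  len=0.2698
  (v14,v1,v2) [-++] → (1.75724, -0.6163, 0.189216)–(1.75724, -0.6163, -0.459)  len=0.6482
  (v14,v2,v12) [-+-] → (1.75724, -0.6163, -0.459)–(1.92897, -0.6163, -0.359855)  len=0.1983
  (v12,v2,v0) [-++] → (1.92897, -0.6163, -0.359855)–(2.55225, -0.6163, 0)  len=0.7197

Chained into 2 loop(s):
  loop 1: 6 segments, perimeter = 2.4984
  loop 2: 6 segments, perimeter = 2.7540
Total perimeter = 5.252


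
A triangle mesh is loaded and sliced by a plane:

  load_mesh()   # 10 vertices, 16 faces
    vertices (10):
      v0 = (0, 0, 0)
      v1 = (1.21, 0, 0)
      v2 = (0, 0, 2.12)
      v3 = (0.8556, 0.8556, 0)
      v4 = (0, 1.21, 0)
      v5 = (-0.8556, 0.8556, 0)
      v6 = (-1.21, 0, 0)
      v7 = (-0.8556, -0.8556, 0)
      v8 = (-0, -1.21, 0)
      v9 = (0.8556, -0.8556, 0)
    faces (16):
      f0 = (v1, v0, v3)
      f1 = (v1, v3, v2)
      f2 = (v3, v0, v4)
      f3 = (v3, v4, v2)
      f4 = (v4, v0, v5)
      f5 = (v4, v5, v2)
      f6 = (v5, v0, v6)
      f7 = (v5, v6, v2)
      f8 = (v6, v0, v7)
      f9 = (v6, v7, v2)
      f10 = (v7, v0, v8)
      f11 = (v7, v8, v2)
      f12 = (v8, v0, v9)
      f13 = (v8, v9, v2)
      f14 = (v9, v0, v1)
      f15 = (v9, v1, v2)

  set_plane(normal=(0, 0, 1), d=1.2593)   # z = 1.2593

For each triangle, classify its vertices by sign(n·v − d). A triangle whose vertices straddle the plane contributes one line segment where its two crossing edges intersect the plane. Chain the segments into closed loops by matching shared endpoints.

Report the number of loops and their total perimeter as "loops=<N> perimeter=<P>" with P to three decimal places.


loops=1 perimeter=3.008

Straddling triangles (8 of 16):
  (v1,v3,v2) [--+] → (0.347366, 0.347366, 1.2593)–(0.491249, 0, 1.2593)  len=0.3760
  (v3,v4,v2) [--+] → (0, 0.491249, 1.2593)–(0.347366, 0.347366, 1.2593)  len=0.3760
  (v4,v5,v2) [--+] → (-0.347366, 0.347366, 1.2593)–(0, 0.491249, 1.2593)  len=0.3760
  (v5,v6,v2) [--+] → (-0.491249, 0, 1.2593)–(-0.347366, 0.347366, 1.2593)  len=0.3760
  (v6,v7,v2) [--+] → (-0.347366, -0.347366, 1.2593)–(-0.491249, 0, 1.2593)  len=0.3760
  (v7,v8,v2) [--+] → (0, -0.491249, 1.2593)–(-0.347366, -0.347366, 1.2593)  len=0.3760
  (v8,v9,v2) [--+] → (0.347366, -0.347366, 1.2593)–(0, -0.491249, 1.2593)  len=0.3760
  (v9,v1,v2) [--+] → (0.491249, 0, 1.2593)–(0.347366, -0.347366, 1.2593)  len=0.3760

Chained into 1 loop(s):
  loop 1: 8 segments, perimeter = 3.0079
Total perimeter = 3.008


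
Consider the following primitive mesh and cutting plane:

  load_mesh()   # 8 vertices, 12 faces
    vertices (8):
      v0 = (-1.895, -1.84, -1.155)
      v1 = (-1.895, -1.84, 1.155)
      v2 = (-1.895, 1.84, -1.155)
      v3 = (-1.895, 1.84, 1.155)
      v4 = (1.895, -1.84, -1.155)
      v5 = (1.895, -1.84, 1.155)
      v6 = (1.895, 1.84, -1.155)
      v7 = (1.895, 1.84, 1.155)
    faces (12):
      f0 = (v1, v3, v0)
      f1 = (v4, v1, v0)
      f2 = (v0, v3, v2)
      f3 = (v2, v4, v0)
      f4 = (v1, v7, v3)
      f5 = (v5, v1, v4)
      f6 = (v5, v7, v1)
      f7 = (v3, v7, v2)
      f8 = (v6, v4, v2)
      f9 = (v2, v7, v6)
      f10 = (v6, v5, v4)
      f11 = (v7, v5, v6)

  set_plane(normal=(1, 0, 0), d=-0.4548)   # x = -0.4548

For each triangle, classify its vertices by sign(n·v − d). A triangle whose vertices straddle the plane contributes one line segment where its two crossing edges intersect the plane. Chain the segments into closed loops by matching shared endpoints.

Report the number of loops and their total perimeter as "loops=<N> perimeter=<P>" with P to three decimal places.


loops=1 perimeter=11.980

Straddling triangles (8 of 12):
  (v4,v1,v0) [+--] → (-0.4548, -1.84, 0.2772)–(-0.4548, -1.84, -1.155)  len=1.4322
  (v2,v4,v0) [-+-] → (-0.4548, 0.4416, -1.155)–(-0.4548, -1.84, -1.155)  len=2.2816
  (v1,v7,v3) [-+-] → (-0.4548, -0.4416, 1.155)–(-0.4548, 1.84, 1.155)  len=2.2816
  (v5,v1,v4) [+-+] → (-0.4548, -1.84, 1.155)–(-0.4548, -1.84, 0.2772)  len=0.8778
  (v5,v7,v1) [++-] → (-0.4548, -0.4416, 1.155)–(-0.4548, -1.84, 1.155)  len=1.3984
  (v3,v7,v2) [-+-] → (-0.4548, 1.84, 1.155)–(-0.4548, 1.84, -0.2772)  len=1.4322
  (v6,v4,v2) [++-] → (-0.4548, 0.4416, -1.155)–(-0.4548, 1.84, -1.155)  len=1.3984
  (v2,v7,v6) [-++] → (-0.4548, 1.84, -0.2772)–(-0.4548, 1.84, -1.155)  len=0.8778

Chained into 1 loop(s):
  loop 1: 8 segments, perimeter = 11.9800
Total perimeter = 11.980


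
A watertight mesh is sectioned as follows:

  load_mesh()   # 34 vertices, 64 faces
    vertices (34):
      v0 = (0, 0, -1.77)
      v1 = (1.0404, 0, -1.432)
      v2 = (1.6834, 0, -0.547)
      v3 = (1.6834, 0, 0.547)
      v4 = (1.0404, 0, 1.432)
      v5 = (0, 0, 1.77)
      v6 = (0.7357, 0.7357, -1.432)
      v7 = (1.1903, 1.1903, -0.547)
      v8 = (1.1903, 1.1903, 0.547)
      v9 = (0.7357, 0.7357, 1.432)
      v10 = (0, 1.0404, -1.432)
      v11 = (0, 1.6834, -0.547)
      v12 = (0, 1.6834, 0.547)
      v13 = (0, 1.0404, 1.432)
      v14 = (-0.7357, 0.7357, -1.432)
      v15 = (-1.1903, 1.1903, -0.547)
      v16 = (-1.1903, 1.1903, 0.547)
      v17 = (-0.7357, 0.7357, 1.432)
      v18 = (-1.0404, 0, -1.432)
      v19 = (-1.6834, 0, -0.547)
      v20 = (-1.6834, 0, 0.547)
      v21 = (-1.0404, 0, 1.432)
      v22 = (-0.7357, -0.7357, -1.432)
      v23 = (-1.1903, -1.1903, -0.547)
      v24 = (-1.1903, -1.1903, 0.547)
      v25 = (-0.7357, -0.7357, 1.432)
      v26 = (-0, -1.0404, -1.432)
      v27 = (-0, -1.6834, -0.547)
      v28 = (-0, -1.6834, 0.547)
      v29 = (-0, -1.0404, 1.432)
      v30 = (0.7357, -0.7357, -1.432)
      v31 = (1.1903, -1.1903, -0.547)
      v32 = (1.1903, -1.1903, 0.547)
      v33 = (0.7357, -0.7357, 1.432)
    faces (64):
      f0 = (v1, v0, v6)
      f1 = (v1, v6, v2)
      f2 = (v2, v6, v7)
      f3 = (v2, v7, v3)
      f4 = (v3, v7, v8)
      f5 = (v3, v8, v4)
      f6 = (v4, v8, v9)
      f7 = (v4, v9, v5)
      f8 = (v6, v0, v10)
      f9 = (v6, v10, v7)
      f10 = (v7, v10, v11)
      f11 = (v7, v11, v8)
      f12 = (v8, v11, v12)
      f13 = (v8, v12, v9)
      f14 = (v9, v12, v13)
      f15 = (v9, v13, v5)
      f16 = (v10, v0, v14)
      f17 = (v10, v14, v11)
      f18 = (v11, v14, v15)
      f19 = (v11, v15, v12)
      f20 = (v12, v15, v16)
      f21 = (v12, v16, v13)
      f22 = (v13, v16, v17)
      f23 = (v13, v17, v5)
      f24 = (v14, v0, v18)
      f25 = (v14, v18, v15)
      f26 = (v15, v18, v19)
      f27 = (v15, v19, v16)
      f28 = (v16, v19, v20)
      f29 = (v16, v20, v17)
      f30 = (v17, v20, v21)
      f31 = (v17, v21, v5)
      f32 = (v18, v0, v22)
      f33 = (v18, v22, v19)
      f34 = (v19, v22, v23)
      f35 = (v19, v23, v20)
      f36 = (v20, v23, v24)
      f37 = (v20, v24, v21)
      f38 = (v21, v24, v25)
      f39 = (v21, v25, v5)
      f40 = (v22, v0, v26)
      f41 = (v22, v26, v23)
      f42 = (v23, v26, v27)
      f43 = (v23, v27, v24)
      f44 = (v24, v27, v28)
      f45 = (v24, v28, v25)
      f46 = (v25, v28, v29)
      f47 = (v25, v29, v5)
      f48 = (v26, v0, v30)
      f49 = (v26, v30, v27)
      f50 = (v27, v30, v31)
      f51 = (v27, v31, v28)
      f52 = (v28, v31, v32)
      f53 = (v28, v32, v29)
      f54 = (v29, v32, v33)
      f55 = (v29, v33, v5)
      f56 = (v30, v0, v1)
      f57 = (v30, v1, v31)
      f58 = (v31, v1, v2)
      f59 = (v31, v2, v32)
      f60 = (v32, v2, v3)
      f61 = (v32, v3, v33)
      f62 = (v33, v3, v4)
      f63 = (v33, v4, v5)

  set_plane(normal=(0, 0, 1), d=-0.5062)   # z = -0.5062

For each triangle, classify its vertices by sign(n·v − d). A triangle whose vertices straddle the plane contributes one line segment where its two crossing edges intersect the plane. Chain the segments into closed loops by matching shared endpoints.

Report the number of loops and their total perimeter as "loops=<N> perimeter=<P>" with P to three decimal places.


loops=1 perimeter=10.307

Straddling triangles (16 of 64):
  (v2,v7,v3) [--+] → (1.20869, 1.14591, -0.5062)–(1.6834, 0, -0.5062)  len=1.2403
  (v3,v7,v8) [+-+] → (1.20869, 1.14591, -0.5062)–(1.1903, 1.1903, -0.5062)  len=0.0480
  (v7,v11,v8) [--+] → (0.0443914, 1.66501, -0.5062)–(1.1903, 1.1903, -0.5062)  len=1.2403
  (v8,v11,v12) [+-+] → (0.0443914, 1.66501, -0.5062)–(0, 1.6834, -0.5062)  len=0.0480
  (v11,v15,v12) [--+] → (-1.14591, 1.20869, -0.5062)–(0, 1.6834, -0.5062)  len=1.2403
  (v12,v15,v16) [+-+] → (-1.14591, 1.20869, -0.5062)–(-1.1903, 1.1903, -0.5062)  len=0.0480
  (v15,v19,v16) [--+] → (-1.66501, 0.0443914, -0.5062)–(-1.1903, 1.1903, -0.5062)  len=1.2403
  (v16,v19,v20) [+-+] → (-1.66501, 0.0443914, -0.5062)–(-1.6834, 0, -0.5062)  len=0.0480
  (v19,v23,v20) [--+] → (-1.20869, -1.14591, -0.5062)–(-1.6834, 0, -0.5062)  len=1.2403
  (v20,v23,v24) [+-+] → (-1.20869, -1.14591, -0.5062)–(-1.1903, -1.1903, -0.5062)  len=0.0480
  (v23,v27,v24) [--+] → (-0.0443914, -1.66501, -0.5062)–(-1.1903, -1.1903, -0.5062)  len=1.2403
  (v24,v27,v28) [+-+] → (-0.0443914, -1.66501, -0.5062)–(0, -1.6834, -0.5062)  len=0.0480
  (v27,v31,v28) [--+] → (1.14591, -1.20869, -0.5062)–(0, -1.6834, -0.5062)  len=1.2403
  (v28,v31,v32) [+-+] → (1.14591, -1.20869, -0.5062)–(1.1903, -1.1903, -0.5062)  len=0.0480
  (v31,v2,v32) [--+] → (1.66501, -0.0443914, -0.5062)–(1.1903, -1.1903, -0.5062)  len=1.2403
  (v32,v2,v3) [+-+] → (1.66501, -0.0443914, -0.5062)–(1.6834, 0, -0.5062)  len=0.0480

Chained into 1 loop(s):
  loop 1: 16 segments, perimeter = 10.3072
Total perimeter = 10.307


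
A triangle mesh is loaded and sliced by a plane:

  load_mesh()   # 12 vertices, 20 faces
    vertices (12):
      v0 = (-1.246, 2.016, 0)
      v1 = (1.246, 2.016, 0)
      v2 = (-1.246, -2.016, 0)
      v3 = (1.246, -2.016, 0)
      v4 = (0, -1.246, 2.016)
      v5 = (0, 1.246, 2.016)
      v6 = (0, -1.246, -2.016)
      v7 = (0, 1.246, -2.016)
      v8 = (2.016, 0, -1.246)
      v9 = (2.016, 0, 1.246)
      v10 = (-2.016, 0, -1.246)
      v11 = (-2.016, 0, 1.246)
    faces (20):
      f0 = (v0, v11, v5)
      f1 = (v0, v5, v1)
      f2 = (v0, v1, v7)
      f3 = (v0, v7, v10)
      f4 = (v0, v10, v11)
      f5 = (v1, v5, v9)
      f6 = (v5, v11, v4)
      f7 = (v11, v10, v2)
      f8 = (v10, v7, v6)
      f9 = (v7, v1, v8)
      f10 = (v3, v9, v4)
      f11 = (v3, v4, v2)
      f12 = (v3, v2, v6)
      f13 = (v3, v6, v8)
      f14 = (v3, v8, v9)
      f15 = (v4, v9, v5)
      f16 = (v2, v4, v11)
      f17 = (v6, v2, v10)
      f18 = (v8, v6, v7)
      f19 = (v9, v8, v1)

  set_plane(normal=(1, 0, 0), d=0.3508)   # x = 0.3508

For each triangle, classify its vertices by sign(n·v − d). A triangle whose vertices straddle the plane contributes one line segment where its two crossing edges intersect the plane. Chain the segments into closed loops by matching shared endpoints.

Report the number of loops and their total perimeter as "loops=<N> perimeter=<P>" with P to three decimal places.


loops=1 perimeter=12.771

Straddling triangles (10 of 20):
  (v0,v5,v1) [--+] → (0.3508, 1.46279, 1.44841)–(0.3508, 2.016, 0)  len=1.5505
  (v0,v1,v7) [-+-] → (0.3508, 2.016, 0)–(0.3508, 1.46279, -1.44841)  len=1.5505
  (v1,v5,v9) [+-+] → (0.3508, 1.46279, 1.44841)–(0.3508, 1.02919, 1.88201)  len=0.6132
  (v7,v1,v8) [-++] → (0.3508, 1.46279, -1.44841)–(0.3508, 1.02919, -1.88201)  len=0.6132
  (v3,v9,v4) [++-] → (0.3508, -1.02919, 1.88201)–(0.3508, -1.46279, 1.44841)  len=0.6132
  (v3,v4,v2) [+--] → (0.3508, -1.46279, 1.44841)–(0.3508, -2.016, 0)  len=1.5505
  (v3,v2,v6) [+--] → (0.3508, -2.016, 0)–(0.3508, -1.46279, -1.44841)  len=1.5505
  (v3,v6,v8) [+-+] → (0.3508, -1.46279, -1.44841)–(0.3508, -1.02919, -1.88201)  len=0.6132
  (v4,v9,v5) [-+-] → (0.3508, -1.02919, 1.88201)–(0.3508, 1.02919, 1.88201)  len=2.0584
  (v8,v6,v7) [+--] → (0.3508, -1.02919, -1.88201)–(0.3508, 1.02919, -1.88201)  len=2.0584

Chained into 1 loop(s):
  loop 1: 10 segments, perimeter = 12.7714
Total perimeter = 12.771


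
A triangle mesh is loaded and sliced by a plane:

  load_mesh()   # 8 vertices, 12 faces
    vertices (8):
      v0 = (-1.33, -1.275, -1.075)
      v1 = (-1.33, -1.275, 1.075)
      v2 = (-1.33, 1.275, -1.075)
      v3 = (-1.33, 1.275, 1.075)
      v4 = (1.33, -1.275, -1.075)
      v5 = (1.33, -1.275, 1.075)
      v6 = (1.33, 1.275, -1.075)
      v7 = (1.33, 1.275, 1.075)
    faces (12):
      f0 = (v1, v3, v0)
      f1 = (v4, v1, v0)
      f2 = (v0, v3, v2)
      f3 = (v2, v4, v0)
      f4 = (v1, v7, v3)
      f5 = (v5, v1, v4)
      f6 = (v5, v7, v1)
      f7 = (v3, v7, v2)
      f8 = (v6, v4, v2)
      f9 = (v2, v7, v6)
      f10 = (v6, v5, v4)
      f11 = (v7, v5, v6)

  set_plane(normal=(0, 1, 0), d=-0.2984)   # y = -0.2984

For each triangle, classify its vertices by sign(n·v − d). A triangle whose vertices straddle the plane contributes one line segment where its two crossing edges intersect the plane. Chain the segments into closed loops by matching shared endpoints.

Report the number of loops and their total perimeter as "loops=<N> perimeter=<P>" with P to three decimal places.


Straddling triangles (8 of 12):
  (v1,v3,v0) [-+-] → (-1.33, -0.2984, 1.075)–(-1.33, -0.2984, -0.251592)  len=1.3266
  (v0,v3,v2) [-++] → (-1.33, -0.2984, -0.251592)–(-1.33, -0.2984, -1.075)  len=0.8234
  (v2,v4,v0) [+--] → (0.311272, -0.2984, -1.075)–(-1.33, -0.2984, -1.075)  len=1.6413
  (v1,v7,v3) [-++] → (-0.311272, -0.2984, 1.075)–(-1.33, -0.2984, 1.075)  len=1.0187
  (v5,v7,v1) [-+-] → (1.33, -0.2984, 1.075)–(-0.311272, -0.2984, 1.075)  len=1.6413
  (v6,v4,v2) [+-+] → (1.33, -0.2984, -1.075)–(0.311272, -0.2984, -1.075)  len=1.0187
  (v6,v5,v4) [+--] → (1.33, -0.2984, 0.251592)–(1.33, -0.2984, -1.075)  len=1.3266
  (v7,v5,v6) [+-+] → (1.33, -0.2984, 1.075)–(1.33, -0.2984, 0.251592)  len=0.8234

Chained into 1 loop(s):
  loop 1: 8 segments, perimeter = 9.6200
Total perimeter = 9.620

loops=1 perimeter=9.620


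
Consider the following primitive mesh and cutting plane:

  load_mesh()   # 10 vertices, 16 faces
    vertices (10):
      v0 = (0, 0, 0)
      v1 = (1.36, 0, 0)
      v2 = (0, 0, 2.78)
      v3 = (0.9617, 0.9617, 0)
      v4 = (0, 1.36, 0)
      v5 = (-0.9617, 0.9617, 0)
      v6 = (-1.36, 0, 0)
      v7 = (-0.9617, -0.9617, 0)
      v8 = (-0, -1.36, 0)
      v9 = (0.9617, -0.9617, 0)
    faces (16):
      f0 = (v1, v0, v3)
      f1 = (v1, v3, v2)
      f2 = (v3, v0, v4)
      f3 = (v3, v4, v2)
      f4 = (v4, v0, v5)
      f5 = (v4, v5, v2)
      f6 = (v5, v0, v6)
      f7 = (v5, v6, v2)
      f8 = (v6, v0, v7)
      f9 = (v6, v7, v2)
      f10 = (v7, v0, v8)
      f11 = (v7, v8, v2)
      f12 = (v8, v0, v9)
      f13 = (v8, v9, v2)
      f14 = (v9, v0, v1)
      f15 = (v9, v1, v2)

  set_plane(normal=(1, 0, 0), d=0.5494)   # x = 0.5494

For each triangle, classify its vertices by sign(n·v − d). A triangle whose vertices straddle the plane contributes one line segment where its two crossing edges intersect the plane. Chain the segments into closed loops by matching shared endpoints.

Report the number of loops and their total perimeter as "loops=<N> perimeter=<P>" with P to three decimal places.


loops=1 perimeter=6.358

Straddling triangles (8 of 16):
  (v1,v0,v3) [+-+] → (0.5494, 0, 0)–(0.5494, 0.5494, 0)  len=0.5494
  (v1,v3,v2) [++-] → (0.5494, 0.5494, 1.19184)–(0.5494, 0, 1.65696)  len=0.7198
  (v3,v0,v4) [+--] → (0.5494, 0.5494, 0)–(0.5494, 1.13246, 0)  len=0.5831
  (v3,v4,v2) [+--] → (0.5494, 1.13246, 0)–(0.5494, 0.5494, 1.19184)  len=1.3268
  (v8,v0,v9) [--+] → (0.5494, -0.5494, 0)–(0.5494, -1.13246, 0)  len=0.5831
  (v8,v9,v2) [-+-] → (0.5494, -1.13246, 0)–(0.5494, -0.5494, 1.19184)  len=1.3268
  (v9,v0,v1) [+-+] → (0.5494, -0.5494, 0)–(0.5494, 0, 0)  len=0.5494
  (v9,v1,v2) [++-] → (0.5494, 0, 1.65696)–(0.5494, -0.5494, 1.19184)  len=0.7198

Chained into 1 loop(s):
  loop 1: 8 segments, perimeter = 6.3582
Total perimeter = 6.358


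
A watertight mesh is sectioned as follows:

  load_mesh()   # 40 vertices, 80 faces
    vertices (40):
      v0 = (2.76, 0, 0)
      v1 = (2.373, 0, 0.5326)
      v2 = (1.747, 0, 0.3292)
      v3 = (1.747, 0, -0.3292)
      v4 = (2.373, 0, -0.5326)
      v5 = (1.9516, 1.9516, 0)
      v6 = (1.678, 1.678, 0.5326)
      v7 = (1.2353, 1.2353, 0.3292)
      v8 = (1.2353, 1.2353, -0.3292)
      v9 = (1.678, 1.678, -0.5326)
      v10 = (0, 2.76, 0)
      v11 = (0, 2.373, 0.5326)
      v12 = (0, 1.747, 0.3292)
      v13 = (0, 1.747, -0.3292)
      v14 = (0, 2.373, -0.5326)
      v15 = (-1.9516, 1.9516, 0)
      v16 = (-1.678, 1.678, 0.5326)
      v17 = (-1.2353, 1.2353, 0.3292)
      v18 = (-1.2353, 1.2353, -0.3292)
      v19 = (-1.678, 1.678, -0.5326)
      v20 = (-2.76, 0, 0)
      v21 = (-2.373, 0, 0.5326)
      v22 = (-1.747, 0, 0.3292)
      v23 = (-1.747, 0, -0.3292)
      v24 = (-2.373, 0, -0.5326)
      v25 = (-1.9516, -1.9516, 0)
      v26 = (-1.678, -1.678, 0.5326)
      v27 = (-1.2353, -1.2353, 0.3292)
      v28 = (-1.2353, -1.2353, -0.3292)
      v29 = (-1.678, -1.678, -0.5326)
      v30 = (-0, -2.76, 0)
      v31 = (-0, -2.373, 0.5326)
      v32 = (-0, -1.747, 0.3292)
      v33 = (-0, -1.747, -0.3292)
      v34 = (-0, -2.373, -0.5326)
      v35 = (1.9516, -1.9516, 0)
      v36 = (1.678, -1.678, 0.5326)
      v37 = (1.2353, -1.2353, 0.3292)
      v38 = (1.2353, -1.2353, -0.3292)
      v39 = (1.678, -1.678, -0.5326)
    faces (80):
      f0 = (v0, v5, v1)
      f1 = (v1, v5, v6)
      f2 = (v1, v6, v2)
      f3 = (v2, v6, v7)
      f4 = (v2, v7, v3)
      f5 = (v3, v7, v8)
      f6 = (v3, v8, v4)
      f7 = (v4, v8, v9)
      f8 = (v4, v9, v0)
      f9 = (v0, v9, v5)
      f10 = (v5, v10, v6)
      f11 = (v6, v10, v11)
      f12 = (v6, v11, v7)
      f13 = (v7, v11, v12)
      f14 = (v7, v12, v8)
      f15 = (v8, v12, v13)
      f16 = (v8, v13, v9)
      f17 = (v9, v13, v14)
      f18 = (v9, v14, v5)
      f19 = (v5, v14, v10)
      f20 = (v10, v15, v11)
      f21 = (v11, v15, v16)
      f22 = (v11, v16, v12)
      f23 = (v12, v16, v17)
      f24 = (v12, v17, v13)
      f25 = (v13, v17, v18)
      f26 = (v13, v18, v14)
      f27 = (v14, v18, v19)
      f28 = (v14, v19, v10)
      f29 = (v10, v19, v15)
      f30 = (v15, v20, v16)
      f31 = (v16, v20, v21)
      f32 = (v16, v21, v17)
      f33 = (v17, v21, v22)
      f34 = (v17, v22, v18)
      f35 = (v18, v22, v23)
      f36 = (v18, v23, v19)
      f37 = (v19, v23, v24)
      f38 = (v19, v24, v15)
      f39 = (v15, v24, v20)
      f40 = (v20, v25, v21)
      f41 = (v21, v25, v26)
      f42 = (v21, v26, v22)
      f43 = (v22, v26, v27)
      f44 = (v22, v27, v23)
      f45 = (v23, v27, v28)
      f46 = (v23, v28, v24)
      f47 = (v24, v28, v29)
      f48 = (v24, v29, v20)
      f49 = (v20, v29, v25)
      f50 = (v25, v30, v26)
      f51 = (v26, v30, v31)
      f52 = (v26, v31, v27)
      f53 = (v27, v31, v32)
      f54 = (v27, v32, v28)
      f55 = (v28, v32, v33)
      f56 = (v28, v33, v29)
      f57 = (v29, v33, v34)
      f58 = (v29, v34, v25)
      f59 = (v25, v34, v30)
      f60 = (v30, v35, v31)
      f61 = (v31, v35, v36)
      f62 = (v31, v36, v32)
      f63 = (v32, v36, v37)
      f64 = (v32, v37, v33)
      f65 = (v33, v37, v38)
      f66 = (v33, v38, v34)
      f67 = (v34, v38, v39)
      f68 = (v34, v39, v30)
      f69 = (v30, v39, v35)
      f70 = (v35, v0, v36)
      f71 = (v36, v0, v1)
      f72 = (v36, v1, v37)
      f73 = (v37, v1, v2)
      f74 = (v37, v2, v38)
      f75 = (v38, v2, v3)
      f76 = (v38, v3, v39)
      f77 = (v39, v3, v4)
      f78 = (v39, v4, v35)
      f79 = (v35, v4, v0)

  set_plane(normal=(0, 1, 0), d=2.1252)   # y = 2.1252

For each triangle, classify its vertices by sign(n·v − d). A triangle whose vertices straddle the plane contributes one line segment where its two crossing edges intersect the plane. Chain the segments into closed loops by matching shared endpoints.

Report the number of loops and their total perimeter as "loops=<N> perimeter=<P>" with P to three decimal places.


Straddling triangles (14 of 80):
  (v5,v10,v6) [-+-] → (1.5325, 2.1252, 0)–(0.984468, 2.1252, 0.312472)  len=0.6309
  (v6,v10,v11) [-++] → (0.984468, 2.1252, 0.312472)–(0.598285, 2.1252, 0.5326)  len=0.4445
  (v6,v11,v7) [-+-] → (0.598285, 2.1252, 0.5326)–(0.269058, 2.1252, 0.488298)  len=0.3322
  (v7,v11,v12) [-+-] → (0.269058, 2.1252, 0.488298)–(0, 2.1252, 0.452085)  len=0.2715
  (v9,v13,v14) [--+] → (0, 2.1252, -0.452085)–(0.598285, 2.1252, -0.5326)  len=0.6037
  (v9,v14,v5) [-+-] → (0.598285, 2.1252, -0.5326)–(1.14762, 2.1252, -0.21941)  len=0.6323
  (v5,v14,v10) [-++] → (1.14762, 2.1252, -0.21941)–(1.5325, 2.1252, 0)  len=0.4430
  (v10,v15,v11) [+-+] → (-1.5325, 2.1252, 0)–(-1.14762, 2.1252, 0.21941)  len=0.4430
  (v11,v15,v16) [+--] → (-1.14762, 2.1252, 0.21941)–(-0.598285, 2.1252, 0.5326)  len=0.6323
  (v11,v16,v12) [+--] → (-0.598285, 2.1252, 0.5326)–(0, 2.1252, 0.452085)  len=0.6037
  (v13,v18,v14) [--+] → (-0.269058, 2.1252, -0.488298)–(0, 2.1252, -0.452085)  len=0.2715
  (v14,v18,v19) [+--] → (-0.269058, 2.1252, -0.488298)–(-0.598285, 2.1252, -0.5326)  len=0.3322
  (v14,v19,v10) [+-+] → (-0.598285, 2.1252, -0.5326)–(-0.984468, 2.1252, -0.312472)  len=0.4445
  (v10,v19,v15) [+--] → (-0.984468, 2.1252, -0.312472)–(-1.5325, 2.1252, 0)  len=0.6309

Chained into 1 loop(s):
  loop 1: 14 segments, perimeter = 6.7162
Total perimeter = 6.716

loops=1 perimeter=6.716


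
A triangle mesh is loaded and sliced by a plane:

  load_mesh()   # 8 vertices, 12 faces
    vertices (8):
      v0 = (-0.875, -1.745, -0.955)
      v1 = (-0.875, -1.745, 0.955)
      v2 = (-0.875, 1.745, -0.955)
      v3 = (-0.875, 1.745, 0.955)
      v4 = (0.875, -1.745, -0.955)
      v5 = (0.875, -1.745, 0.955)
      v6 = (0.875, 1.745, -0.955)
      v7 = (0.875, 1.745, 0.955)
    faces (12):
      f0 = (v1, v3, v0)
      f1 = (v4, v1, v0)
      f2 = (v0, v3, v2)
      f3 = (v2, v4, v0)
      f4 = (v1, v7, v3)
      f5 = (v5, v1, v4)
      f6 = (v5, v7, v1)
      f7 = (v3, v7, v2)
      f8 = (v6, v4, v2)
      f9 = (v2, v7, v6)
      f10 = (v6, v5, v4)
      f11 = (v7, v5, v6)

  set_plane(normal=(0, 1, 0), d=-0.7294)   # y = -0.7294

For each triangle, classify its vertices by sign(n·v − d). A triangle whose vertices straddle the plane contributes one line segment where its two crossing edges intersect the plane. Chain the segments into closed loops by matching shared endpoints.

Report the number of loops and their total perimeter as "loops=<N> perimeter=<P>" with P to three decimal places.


Straddling triangles (8 of 12):
  (v1,v3,v0) [-+-] → (-0.875, -0.7294, 0.955)–(-0.875, -0.7294, -0.399185)  len=1.3542
  (v0,v3,v2) [-++] → (-0.875, -0.7294, -0.399185)–(-0.875, -0.7294, -0.955)  len=0.5558
  (v2,v4,v0) [+--] → (0.365745, -0.7294, -0.955)–(-0.875, -0.7294, -0.955)  len=1.2407
  (v1,v7,v3) [-++] → (-0.365745, -0.7294, 0.955)–(-0.875, -0.7294, 0.955)  len=0.5093
  (v5,v7,v1) [-+-] → (0.875, -0.7294, 0.955)–(-0.365745, -0.7294, 0.955)  len=1.2407
  (v6,v4,v2) [+-+] → (0.875, -0.7294, -0.955)–(0.365745, -0.7294, -0.955)  len=0.5093
  (v6,v5,v4) [+--] → (0.875, -0.7294, 0.399185)–(0.875, -0.7294, -0.955)  len=1.3542
  (v7,v5,v6) [+-+] → (0.875, -0.7294, 0.955)–(0.875, -0.7294, 0.399185)  len=0.5558

Chained into 1 loop(s):
  loop 1: 8 segments, perimeter = 7.3200
Total perimeter = 7.320

loops=1 perimeter=7.320


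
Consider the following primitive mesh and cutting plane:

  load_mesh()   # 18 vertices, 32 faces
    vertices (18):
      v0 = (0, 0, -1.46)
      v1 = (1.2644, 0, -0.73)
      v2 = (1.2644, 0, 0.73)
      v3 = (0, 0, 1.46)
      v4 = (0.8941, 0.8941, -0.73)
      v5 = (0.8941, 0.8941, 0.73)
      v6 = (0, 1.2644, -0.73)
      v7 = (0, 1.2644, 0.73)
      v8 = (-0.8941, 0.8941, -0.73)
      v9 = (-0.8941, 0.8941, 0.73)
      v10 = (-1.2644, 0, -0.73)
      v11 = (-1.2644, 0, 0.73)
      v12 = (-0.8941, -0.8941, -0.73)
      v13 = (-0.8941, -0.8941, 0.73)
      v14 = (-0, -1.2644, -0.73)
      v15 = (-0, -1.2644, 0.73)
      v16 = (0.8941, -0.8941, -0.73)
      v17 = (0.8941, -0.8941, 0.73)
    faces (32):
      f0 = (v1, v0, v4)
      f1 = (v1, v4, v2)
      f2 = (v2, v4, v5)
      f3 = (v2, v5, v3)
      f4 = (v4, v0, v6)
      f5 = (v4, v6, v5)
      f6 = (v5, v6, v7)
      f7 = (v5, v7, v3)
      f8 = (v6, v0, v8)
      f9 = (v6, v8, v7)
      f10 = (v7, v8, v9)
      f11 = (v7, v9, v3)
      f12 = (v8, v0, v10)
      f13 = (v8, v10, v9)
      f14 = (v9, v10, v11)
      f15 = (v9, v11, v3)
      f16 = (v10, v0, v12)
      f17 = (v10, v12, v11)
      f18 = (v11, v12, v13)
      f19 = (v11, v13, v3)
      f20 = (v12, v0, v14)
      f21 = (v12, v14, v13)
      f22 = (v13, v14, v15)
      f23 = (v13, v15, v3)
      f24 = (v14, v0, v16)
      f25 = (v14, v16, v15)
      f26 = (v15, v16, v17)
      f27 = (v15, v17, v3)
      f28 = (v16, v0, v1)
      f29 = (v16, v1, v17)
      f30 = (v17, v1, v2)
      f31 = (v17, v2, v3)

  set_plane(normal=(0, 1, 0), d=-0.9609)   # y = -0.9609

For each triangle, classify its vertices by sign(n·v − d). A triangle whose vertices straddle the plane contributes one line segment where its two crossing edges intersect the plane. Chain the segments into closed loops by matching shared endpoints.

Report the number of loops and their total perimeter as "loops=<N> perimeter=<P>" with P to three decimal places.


Straddling triangles (8 of 32):
  (v12,v0,v14) [++-] → (0, -0.9609, -0.905225)–(-0.732809, -0.9609, -0.73)  len=0.7535
  (v12,v14,v13) [+-+] → (-0.732809, -0.9609, -0.73)–(-0.732809, -0.9609, 0.466624)  len=1.1966
  (v13,v14,v15) [+--] → (-0.732809, -0.9609, 0.466624)–(-0.732809, -0.9609, 0.73)  len=0.2634
  (v13,v15,v3) [+-+] → (-0.732809, -0.9609, 0.73)–(0, -0.9609, 0.905225)  len=0.7535
  (v14,v0,v16) [-++] → (0, -0.9609, -0.905225)–(0.732809, -0.9609, -0.73)  len=0.7535
  (v14,v16,v15) [-+-] → (0.732809, -0.9609, -0.73)–(0.732809, -0.9609, -0.466624)  len=0.2634
  (v15,v16,v17) [-++] → (0.732809, -0.9609, -0.466624)–(0.732809, -0.9609, 0.73)  len=1.1966
  (v15,v17,v3) [-++] → (0.732809, -0.9609, 0.73)–(0, -0.9609, 0.905225)  len=0.7535

Chained into 1 loop(s):
  loop 1: 8 segments, perimeter = 5.9339
Total perimeter = 5.934

loops=1 perimeter=5.934


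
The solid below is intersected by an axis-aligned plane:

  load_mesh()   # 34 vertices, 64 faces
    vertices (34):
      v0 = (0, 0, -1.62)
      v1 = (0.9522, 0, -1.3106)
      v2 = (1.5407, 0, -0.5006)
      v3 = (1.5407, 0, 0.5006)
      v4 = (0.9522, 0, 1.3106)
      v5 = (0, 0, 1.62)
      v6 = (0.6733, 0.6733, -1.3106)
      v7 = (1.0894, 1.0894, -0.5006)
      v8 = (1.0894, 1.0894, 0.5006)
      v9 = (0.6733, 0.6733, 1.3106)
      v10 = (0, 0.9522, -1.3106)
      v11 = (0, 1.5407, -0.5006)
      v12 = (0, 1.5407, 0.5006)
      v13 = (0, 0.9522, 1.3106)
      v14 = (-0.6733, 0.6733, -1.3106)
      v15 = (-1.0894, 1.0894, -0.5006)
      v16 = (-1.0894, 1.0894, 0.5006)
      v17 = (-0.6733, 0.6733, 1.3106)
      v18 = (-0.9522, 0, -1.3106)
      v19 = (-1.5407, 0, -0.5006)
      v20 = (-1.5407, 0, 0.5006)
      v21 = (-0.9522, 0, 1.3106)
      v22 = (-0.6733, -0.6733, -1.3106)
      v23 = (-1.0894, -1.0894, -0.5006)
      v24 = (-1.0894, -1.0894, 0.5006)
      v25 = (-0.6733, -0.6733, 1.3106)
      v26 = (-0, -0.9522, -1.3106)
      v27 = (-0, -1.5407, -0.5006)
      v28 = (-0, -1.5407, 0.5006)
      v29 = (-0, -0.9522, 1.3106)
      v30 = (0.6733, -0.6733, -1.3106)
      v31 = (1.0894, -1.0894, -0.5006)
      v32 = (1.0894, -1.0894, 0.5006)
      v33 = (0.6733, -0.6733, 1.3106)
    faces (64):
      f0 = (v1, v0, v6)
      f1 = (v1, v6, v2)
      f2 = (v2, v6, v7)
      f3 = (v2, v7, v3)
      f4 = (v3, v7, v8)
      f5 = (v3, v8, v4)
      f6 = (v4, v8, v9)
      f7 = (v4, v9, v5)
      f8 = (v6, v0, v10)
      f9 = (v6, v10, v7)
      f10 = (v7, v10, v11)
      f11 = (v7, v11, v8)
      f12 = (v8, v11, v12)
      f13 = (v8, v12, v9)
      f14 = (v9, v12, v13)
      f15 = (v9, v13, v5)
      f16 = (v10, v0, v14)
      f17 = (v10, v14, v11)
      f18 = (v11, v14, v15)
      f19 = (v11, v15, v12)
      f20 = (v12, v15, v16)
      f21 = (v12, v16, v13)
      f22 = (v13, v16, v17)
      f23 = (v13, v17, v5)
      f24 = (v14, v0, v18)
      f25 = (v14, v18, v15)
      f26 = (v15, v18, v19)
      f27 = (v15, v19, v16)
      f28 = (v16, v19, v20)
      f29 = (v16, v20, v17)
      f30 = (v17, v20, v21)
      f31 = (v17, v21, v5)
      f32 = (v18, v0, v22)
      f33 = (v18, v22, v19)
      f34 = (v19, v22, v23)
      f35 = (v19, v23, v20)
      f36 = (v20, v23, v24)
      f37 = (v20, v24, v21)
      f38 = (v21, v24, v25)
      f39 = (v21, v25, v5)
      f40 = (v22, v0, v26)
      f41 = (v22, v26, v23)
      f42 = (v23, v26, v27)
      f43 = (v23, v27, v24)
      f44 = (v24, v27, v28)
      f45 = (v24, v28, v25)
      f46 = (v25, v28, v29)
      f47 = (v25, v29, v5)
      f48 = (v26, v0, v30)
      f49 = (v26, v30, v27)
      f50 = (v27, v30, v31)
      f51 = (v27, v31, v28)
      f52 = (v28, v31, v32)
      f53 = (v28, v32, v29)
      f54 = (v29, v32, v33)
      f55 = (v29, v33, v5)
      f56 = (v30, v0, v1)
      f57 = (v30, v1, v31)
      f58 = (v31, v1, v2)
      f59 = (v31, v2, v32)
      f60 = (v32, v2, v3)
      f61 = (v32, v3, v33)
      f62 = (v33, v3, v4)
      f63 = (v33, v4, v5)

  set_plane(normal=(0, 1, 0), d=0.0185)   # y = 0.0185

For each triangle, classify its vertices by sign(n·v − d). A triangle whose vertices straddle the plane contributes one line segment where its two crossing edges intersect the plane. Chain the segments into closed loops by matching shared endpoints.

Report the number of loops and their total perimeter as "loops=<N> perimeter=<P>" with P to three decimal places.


loops=1 perimeter=9.977

Straddling triangles (20 of 64):
  (v1,v0,v6) [--+] → (0.0185, 0.0185, -1.6115)–(0.944537, 0.0185, -1.3106)  len=0.9737
  (v1,v6,v2) [-+-] → (0.944537, 0.0185, -1.3106)–(1.51687, 0.0185, -0.522856)  len=0.9737
  (v2,v6,v7) [-++] → (1.51687, 0.0185, -0.522856)–(1.53304, 0.0185, -0.5006)  len=0.0275
  (v2,v7,v3) [-+-] → (1.53304, 0.0185, -0.5006)–(1.53304, 0.0185, 0.483598)  len=0.9842
  (v3,v7,v8) [-++] → (1.53304, 0.0185, 0.483598)–(1.53304, 0.0185, 0.5006)  len=0.0170
  (v3,v8,v4) [-+-] → (1.53304, 0.0185, 0.5006)–(0.95453, 0.0185, 1.29684)  len=0.9842
  (v4,v8,v9) [-++] → (0.95453, 0.0185, 1.29684)–(0.944537, 0.0185, 1.3106)  len=0.0170
  (v4,v9,v5) [-+-] → (0.944537, 0.0185, 1.3106)–(0.0185, 0.0185, 1.6115)  len=0.9737
  (v6,v0,v10) [+-+] → (0.0185, 0.0185, -1.6115)–(0, 0.0185, -1.61399)  len=0.0187
  (v9,v13,v5) [++-] → (0, 0.0185, 1.61399)–(0.0185, 0.0185, 1.6115)  len=0.0187
  (v10,v0,v14) [+-+] → (0, 0.0185, -1.61399)–(-0.0185, 0.0185, -1.6115)  len=0.0187
  (v13,v17,v5) [++-] → (-0.0185, 0.0185, 1.6115)–(0, 0.0185, 1.61399)  len=0.0187
  (v14,v0,v18) [+--] → (-0.0185, 0.0185, -1.6115)–(-0.944537, 0.0185, -1.3106)  len=0.9737
  (v14,v18,v15) [+-+] → (-0.944537, 0.0185, -1.3106)–(-0.95453, 0.0185, -1.29684)  len=0.0170
  (v15,v18,v19) [+--] → (-0.95453, 0.0185, -1.29684)–(-1.53304, 0.0185, -0.5006)  len=0.9842
  (v15,v19,v16) [+-+] → (-1.53304, 0.0185, -0.5006)–(-1.53304, 0.0185, -0.483598)  len=0.0170
  (v16,v19,v20) [+--] → (-1.53304, 0.0185, -0.483598)–(-1.53304, 0.0185, 0.5006)  len=0.9842
  (v16,v20,v17) [+-+] → (-1.53304, 0.0185, 0.5006)–(-1.51687, 0.0185, 0.522856)  len=0.0275
  (v17,v20,v21) [+--] → (-1.51687, 0.0185, 0.522856)–(-0.944537, 0.0185, 1.3106)  len=0.9737
  (v17,v21,v5) [+--] → (-0.944537, 0.0185, 1.3106)–(-0.0185, 0.0185, 1.6115)  len=0.9737

Chained into 1 loop(s):
  loop 1: 20 segments, perimeter = 9.9767
Total perimeter = 9.977
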